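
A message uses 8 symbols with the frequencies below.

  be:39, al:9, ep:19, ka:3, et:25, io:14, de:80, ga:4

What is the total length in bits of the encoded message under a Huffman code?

Merge the two smallest weights repeatedly:
combine ka(3), ga(4) → 7
combine 7, al(9) → 16
combine io(14), 16 → 30
combine ep(19), et(25) → 44
combine 30, be(39) → 69
combine 44, 69 → 113
combine de(80), 113 → 193
The encoded length is the sum of every internal node's weight: 7 + 16 + 30 + 44 + 69 + 113 + 193 = 472 bits.

472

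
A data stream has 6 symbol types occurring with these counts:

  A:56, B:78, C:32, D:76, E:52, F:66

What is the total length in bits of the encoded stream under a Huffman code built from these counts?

Greedily combine the two least-frequent nodes:
combine C(32), E(52) → 84
combine A(56), F(66) → 122
combine D(76), B(78) → 154
combine 84, 122 → 206
combine 154, 206 → 360
Each symbol's bit-cost is frequency × depth; summing gives 926 bits (equivalently 84 + 122 + 154 + 206 + 360).

926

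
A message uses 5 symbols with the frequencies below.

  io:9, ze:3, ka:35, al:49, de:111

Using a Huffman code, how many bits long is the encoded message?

Build the Huffman tree bottom-up:
combine ze(3), io(9) → 12
combine 12, ka(35) → 47
combine 47, al(49) → 96
combine 96, de(111) → 207
The encoded length is the sum of every internal node's weight: 12 + 47 + 96 + 207 = 362 bits.

362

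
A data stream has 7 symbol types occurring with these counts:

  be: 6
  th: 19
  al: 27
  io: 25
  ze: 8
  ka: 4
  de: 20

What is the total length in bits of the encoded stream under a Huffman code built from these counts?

Build the Huffman tree bottom-up:
merge ka(4) and be(6): 10
merge ze(8) and 10: 18
merge 18 and th(19): 37
merge de(20) and io(25): 45
merge al(27) and 37: 64
merge 45 and 64: 109
Total encoded bits = sum of merged weights = 10 + 18 + 37 + 45 + 64 + 109 = 283.

283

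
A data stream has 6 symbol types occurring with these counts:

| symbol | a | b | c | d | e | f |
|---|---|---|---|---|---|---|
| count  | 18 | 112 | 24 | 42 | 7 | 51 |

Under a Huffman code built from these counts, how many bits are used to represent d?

3

Repeatedly merge the two smallest:
combine e(7), a(18) → 25
combine c(24), 25 → 49
combine d(42), 49 → 91
combine f(51), 91 → 142
combine b(112), 142 → 254
d's leaf is at depth 3, giving a 3-bit codeword.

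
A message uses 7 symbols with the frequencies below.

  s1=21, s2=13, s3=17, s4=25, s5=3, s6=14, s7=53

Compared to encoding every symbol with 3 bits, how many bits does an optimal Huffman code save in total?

Fixed-length: 3 bits × 146 symbols = 438 bits.
Huffman merges:
s5(3) + s2(13) → 16
s6(14) + 16 → 30
s3(17) + s1(21) → 38
s4(25) + 30 → 55
38 + s7(53) → 91
55 + 91 → 146
Huffman total = 16 + 30 + 38 + 55 + 91 + 146 = 376 bits.
Saving = 438 − 376 = 62 bits.

62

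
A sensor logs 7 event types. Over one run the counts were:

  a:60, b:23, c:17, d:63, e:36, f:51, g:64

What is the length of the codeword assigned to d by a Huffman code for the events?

2

Huffman merges, smallest pair first:
merge c(17) and b(23): 40
merge e(36) and 40: 76
merge f(51) and a(60): 111
merge d(63) and g(64): 127
merge 76 and 111: 187
merge 127 and 187: 314
The subtree containing d is merged 2 times, so code length = 2.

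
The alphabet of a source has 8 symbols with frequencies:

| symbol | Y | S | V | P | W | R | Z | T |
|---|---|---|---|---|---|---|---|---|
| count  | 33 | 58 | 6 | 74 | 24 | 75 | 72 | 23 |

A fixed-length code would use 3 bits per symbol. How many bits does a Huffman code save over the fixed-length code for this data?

Fixed-length: 3 bits × 365 symbols = 1095 bits.
Huffman merges:
merge V(6) and T(23): 29
merge W(24) and 29: 53
merge Y(33) and 53: 86
merge S(58) and Z(72): 130
merge P(74) and R(75): 149
merge 86 and 130: 216
merge 149 and 216: 365
Huffman total = 29 + 53 + 86 + 130 + 149 + 216 + 365 = 1028 bits.
Saving = 1095 − 1028 = 67 bits.

67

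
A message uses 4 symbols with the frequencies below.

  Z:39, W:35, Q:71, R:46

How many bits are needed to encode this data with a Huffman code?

Build the Huffman tree bottom-up:
W(35) + Z(39) → 74
R(46) + Q(71) → 117
74 + 117 → 191
Each symbol's bit-cost is frequency × depth; summing gives 382 bits (equivalently 74 + 117 + 191).

382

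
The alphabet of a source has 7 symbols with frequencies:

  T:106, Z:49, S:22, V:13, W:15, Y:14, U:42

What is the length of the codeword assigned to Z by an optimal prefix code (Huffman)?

3

Build the tree from the bottom:
merge V(13) and Y(14): 27
merge W(15) and S(22): 37
merge 27 and 37: 64
merge U(42) and Z(49): 91
merge 64 and 91: 155
merge T(106) and 155: 261
Z sits 3 levels below the root, so its codeword is 3 bits.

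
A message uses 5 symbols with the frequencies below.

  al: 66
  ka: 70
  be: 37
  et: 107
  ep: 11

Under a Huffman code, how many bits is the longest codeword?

3

Merge the two lowest-weight nodes at each step:
merge ep(11) and be(37): 48
merge 48 and al(66): 114
merge ka(70) and et(107): 177
merge 114 and 177: 291
Maximum depth reached is 3.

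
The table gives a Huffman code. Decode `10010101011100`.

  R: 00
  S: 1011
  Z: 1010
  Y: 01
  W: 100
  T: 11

Read left to right; each codeword is recognised as soon as it completes (prefix code):
  100→W | 1010→Z | 1011→S | 100→W
Decoded message: WZSW

WZSW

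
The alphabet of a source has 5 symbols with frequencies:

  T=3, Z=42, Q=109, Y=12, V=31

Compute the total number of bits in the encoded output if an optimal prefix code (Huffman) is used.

Greedily combine the two least-frequent nodes:
T(3) + Y(12) → 15
15 + V(31) → 46
Z(42) + 46 → 88
88 + Q(109) → 197
The encoded length is the sum of every internal node's weight: 15 + 46 + 88 + 197 = 346 bits.

346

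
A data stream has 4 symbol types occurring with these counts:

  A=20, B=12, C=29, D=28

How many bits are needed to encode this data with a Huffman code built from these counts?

Build the Huffman tree bottom-up:
B(12) + A(20) → 32
D(28) + C(29) → 57
32 + 57 → 89
Each symbol's bit-cost is frequency × depth; summing gives 178 bits (equivalently 32 + 57 + 89).

178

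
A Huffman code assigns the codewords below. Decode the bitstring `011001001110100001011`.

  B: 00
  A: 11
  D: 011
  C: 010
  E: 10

Read left to right; each codeword is recognised as soon as it completes (prefix code):
  011→D | 00→B | 10→E | 011→D | 10→E | 10→E | 00→B | 010→C | 11→A
Decoded message: DBEDEEBCA

DBEDEEBCA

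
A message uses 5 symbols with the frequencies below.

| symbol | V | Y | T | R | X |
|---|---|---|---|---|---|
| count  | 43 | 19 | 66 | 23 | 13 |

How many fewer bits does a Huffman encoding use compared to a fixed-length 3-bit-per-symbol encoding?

143

Fixed-length: 3 bits × 164 symbols = 492 bits.
Huffman merges:
X(13) + Y(19) → 32
R(23) + 32 → 55
V(43) + 55 → 98
T(66) + 98 → 164
Huffman total = 32 + 55 + 98 + 164 = 349 bits.
Saving = 492 − 349 = 143 bits.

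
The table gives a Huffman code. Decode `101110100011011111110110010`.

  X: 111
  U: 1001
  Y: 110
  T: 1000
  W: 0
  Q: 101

QYTYXXQUW

Read left to right; each codeword is recognised as soon as it completes (prefix code):
  101→Q | 110→Y | 1000→T | 110→Y | 111→X | 111→X | 101→Q | 1001→U | 0→W
Decoded message: QYTYXXQUW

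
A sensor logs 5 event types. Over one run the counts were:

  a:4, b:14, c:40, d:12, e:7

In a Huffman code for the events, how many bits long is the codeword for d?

Build the tree from the bottom:
a(4) + e(7) → 11
11 + d(12) → 23
b(14) + 23 → 37
37 + c(40) → 77
d sits 3 levels below the root, so its codeword is 3 bits.

3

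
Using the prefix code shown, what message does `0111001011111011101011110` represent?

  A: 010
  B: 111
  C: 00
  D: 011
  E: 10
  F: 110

DEABFBABE

Read left to right; each codeword is recognised as soon as it completes (prefix code):
  011→D | 10→E | 010→A | 111→B | 110→F | 111→B | 010→A | 111→B | 10→E
Decoded message: DEABFBABE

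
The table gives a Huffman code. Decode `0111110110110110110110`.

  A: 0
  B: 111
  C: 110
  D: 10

ABCCCCCC

Read left to right; each codeword is recognised as soon as it completes (prefix code):
  0→A | 111→B | 110→C | 110→C | 110→C | 110→C | 110→C | 110→C
Decoded message: ABCCCCCC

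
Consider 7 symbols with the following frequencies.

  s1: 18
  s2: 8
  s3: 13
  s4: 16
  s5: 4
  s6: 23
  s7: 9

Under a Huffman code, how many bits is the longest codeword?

4

Merge the two lowest-weight nodes at each step:
combine s5(4), s2(8) → 12
combine s7(9), 12 → 21
combine s3(13), s4(16) → 29
combine s1(18), 21 → 39
combine s6(23), 29 → 52
combine 39, 52 → 91
The rarest symbols sit at the bottom; the longest codeword is 4 bits.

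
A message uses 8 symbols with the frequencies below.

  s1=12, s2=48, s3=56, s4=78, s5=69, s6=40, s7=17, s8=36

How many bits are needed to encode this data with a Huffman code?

Greedily combine the two least-frequent nodes:
s1(12) + s7(17) → 29
29 + s8(36) → 65
s6(40) + s2(48) → 88
s3(56) + 65 → 121
s5(69) + s4(78) → 147
88 + 121 → 209
147 + 209 → 356
The encoded length is the sum of every internal node's weight: 29 + 65 + 88 + 121 + 147 + 209 + 356 = 1015 bits.

1015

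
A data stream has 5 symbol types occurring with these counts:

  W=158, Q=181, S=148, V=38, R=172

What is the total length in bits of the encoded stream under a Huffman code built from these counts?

1580

Greedily combine the two least-frequent nodes:
combine V(38), S(148) → 186
combine W(158), R(172) → 330
combine Q(181), 186 → 367
combine 330, 367 → 697
Each symbol's bit-cost is frequency × depth; summing gives 1580 bits (equivalently 186 + 330 + 367 + 697).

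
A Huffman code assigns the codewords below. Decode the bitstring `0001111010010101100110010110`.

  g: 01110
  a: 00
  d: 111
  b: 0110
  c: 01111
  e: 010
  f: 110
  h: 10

aceehfbef

Read left to right; each codeword is recognised as soon as it completes (prefix code):
  00→a | 01111→c | 010→e | 010→e | 10→h | 110→f | 0110→b | 010→e | 110→f
Decoded message: aceehfbef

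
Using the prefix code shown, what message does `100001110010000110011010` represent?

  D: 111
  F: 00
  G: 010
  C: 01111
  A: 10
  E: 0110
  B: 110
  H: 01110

Read left to right; each codeword is recognised as soon as it completes (prefix code):
  10→A | 00→F | 01110→H | 010→G | 00→F | 0110→E | 0110→E | 10→A
Decoded message: AFHGFEEA

AFHGFEEA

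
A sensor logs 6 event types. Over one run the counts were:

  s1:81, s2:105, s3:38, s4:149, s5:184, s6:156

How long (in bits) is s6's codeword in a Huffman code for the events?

2

Repeatedly merge the two smallest:
s3(38) + s1(81) → 119
s2(105) + 119 → 224
s4(149) + s6(156) → 305
s5(184) + 224 → 408
305 + 408 → 713
The subtree containing s6 is merged 2 times, so code length = 2.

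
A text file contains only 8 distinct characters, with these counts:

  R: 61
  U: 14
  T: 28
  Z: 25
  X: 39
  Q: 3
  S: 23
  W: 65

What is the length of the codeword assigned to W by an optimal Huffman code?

2

Repeatedly merge the two smallest:
merge Q(3) and U(14): 17
merge 17 and S(23): 40
merge Z(25) and T(28): 53
merge X(39) and 40: 79
merge 53 and R(61): 114
merge W(65) and 79: 144
merge 114 and 144: 258
W's leaf is at depth 2, giving a 2-bit codeword.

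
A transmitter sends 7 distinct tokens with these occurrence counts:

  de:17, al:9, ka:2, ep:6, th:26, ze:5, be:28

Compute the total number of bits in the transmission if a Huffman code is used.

228

Merge the two smallest weights repeatedly:
ka(2) + ze(5) → 7
ep(6) + 7 → 13
al(9) + 13 → 22
de(17) + 22 → 39
th(26) + be(28) → 54
39 + 54 → 93
Total encoded bits = sum of merged weights = 7 + 13 + 22 + 39 + 54 + 93 = 228.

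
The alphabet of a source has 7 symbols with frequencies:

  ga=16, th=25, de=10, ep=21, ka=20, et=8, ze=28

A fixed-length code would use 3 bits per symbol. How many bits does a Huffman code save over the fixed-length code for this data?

35

Fixed-length: 3 bits × 128 symbols = 384 bits.
Huffman merges:
combine et(8), de(10) → 18
combine ga(16), 18 → 34
combine ka(20), ep(21) → 41
combine th(25), ze(28) → 53
combine 34, 41 → 75
combine 53, 75 → 128
Huffman total = 18 + 34 + 41 + 53 + 75 + 128 = 349 bits.
Saving = 384 − 349 = 35 bits.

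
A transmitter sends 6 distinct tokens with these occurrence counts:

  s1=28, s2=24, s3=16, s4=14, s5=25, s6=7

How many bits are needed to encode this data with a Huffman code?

Merge the two smallest weights repeatedly:
combine s6(7), s4(14) → 21
combine s3(16), 21 → 37
combine s2(24), s5(25) → 49
combine s1(28), 37 → 65
combine 49, 65 → 114
Each symbol's bit-cost is frequency × depth; summing gives 286 bits (equivalently 21 + 37 + 49 + 65 + 114).

286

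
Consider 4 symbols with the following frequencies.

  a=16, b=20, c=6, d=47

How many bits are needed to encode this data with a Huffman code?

153

Build the Huffman tree bottom-up:
merge c(6) and a(16): 22
merge b(20) and 22: 42
merge 42 and d(47): 89
Each symbol's bit-cost is frequency × depth; summing gives 153 bits (equivalently 22 + 42 + 89).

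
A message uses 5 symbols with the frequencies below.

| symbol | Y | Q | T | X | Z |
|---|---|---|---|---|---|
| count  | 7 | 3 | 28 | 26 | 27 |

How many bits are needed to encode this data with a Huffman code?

Greedily combine the two least-frequent nodes:
combine Q(3), Y(7) → 10
combine 10, X(26) → 36
combine Z(27), T(28) → 55
combine 36, 55 → 91
Each symbol's bit-cost is frequency × depth; summing gives 192 bits (equivalently 10 + 36 + 55 + 91).

192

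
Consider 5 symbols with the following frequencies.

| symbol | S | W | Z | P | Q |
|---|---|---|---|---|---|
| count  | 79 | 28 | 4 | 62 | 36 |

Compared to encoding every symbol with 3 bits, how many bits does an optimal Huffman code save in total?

Fixed-length: 3 bits × 209 symbols = 627 bits.
Huffman merges:
Z(4) + W(28) → 32
32 + Q(36) → 68
P(62) + 68 → 130
S(79) + 130 → 209
Huffman total = 32 + 68 + 130 + 209 = 439 bits.
Saving = 627 − 439 = 188 bits.

188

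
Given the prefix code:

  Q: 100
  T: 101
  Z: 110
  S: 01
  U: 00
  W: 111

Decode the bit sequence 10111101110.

Read left to right; each codeword is recognised as soon as it completes (prefix code):
  101→T | 111→W | 01→S | 110→Z
Decoded message: TWSZ

TWSZ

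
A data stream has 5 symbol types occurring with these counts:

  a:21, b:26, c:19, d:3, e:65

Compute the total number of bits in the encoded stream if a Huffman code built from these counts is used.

268

Greedily combine the two least-frequent nodes:
combine d(3), c(19) → 22
combine a(21), 22 → 43
combine b(26), 43 → 69
combine e(65), 69 → 134
The encoded length is the sum of every internal node's weight: 22 + 43 + 69 + 134 = 268 bits.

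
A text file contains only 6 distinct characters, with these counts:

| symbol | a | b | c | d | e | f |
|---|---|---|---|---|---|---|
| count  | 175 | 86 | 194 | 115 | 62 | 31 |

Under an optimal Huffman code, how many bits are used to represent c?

2

Build the tree from the bottom:
f(31) + e(62) → 93
b(86) + 93 → 179
d(115) + a(175) → 290
179 + c(194) → 373
290 + 373 → 663
The subtree containing c is merged 2 times, so code length = 2.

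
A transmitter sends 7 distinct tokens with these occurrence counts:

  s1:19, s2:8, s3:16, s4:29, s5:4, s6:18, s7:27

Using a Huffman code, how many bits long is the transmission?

319

Greedily combine the two least-frequent nodes:
merge s5(4) and s2(8): 12
merge 12 and s3(16): 28
merge s6(18) and s1(19): 37
merge s7(27) and 28: 55
merge s4(29) and 37: 66
merge 55 and 66: 121
Each symbol's bit-cost is frequency × depth; summing gives 319 bits (equivalently 12 + 28 + 37 + 55 + 66 + 121).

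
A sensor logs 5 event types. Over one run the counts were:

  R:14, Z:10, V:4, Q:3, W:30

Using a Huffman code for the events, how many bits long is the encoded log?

Greedily combine the two least-frequent nodes:
merge Q(3) and V(4): 7
merge 7 and Z(10): 17
merge R(14) and 17: 31
merge W(30) and 31: 61
The encoded length is the sum of every internal node's weight: 7 + 17 + 31 + 61 = 116 bits.

116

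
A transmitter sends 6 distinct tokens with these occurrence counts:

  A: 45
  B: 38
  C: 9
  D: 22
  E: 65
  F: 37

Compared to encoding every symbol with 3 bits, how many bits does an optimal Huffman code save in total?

117

Fixed-length: 3 bits × 216 symbols = 648 bits.
Huffman merges:
merge C(9) and D(22): 31
merge 31 and F(37): 68
merge B(38) and A(45): 83
merge E(65) and 68: 133
merge 83 and 133: 216
Huffman total = 31 + 68 + 83 + 133 + 216 = 531 bits.
Saving = 648 − 531 = 117 bits.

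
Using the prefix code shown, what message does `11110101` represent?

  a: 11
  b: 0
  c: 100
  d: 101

Read left to right; each codeword is recognised as soon as it completes (prefix code):
  11→a | 11→a | 0→b | 101→d
Decoded message: aabd

aabd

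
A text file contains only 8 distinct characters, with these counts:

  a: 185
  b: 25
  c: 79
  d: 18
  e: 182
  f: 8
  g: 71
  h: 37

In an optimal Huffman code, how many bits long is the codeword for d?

Build the tree from the bottom:
combine f(8), d(18) → 26
combine b(25), 26 → 51
combine h(37), 51 → 88
combine g(71), c(79) → 150
combine 88, 150 → 238
combine e(182), a(185) → 367
combine 238, 367 → 605
d sits 5 levels below the root, so its codeword is 5 bits.

5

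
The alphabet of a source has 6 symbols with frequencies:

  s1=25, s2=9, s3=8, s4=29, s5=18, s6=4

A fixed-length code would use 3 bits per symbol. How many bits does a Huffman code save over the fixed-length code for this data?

Fixed-length: 3 bits × 93 symbols = 279 bits.
Huffman merges:
combine s6(4), s3(8) → 12
combine s2(9), 12 → 21
combine s5(18), 21 → 39
combine s1(25), s4(29) → 54
combine 39, 54 → 93
Huffman total = 12 + 21 + 39 + 54 + 93 = 219 bits.
Saving = 279 − 219 = 60 bits.

60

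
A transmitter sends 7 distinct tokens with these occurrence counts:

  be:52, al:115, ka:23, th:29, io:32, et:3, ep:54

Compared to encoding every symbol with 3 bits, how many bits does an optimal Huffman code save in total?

Fixed-length: 3 bits × 308 symbols = 924 bits.
Huffman merges:
merge et(3) and ka(23): 26
merge 26 and th(29): 55
merge io(32) and be(52): 84
merge ep(54) and 55: 109
merge 84 and 109: 193
merge al(115) and 193: 308
Huffman total = 26 + 55 + 84 + 109 + 193 + 308 = 775 bits.
Saving = 924 − 775 = 149 bits.

149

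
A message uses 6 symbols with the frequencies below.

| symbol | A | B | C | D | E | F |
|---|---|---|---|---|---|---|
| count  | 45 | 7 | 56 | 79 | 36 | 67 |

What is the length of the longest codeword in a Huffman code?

4

Merge the two lowest-weight nodes at each step:
combine B(7), E(36) → 43
combine 43, A(45) → 88
combine C(56), F(67) → 123
combine D(79), 88 → 167
combine 123, 167 → 290
The first pair merged (B, E) ends up deepest, at depth 4.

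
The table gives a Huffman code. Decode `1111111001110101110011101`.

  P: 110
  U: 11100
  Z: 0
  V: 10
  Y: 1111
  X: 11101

YUXZUX

Read left to right; each codeword is recognised as soon as it completes (prefix code):
  1111→Y | 11100→U | 11101→X | 0→Z | 11100→U | 11101→X
Decoded message: YUXZUX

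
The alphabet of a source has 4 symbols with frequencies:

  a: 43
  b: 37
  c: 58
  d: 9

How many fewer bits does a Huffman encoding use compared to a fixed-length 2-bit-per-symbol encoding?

Fixed-length: 2 bits × 147 symbols = 294 bits.
Huffman merges:
merge d(9) and b(37): 46
merge a(43) and 46: 89
merge c(58) and 89: 147
Huffman total = 46 + 89 + 147 = 282 bits.
Saving = 294 − 282 = 12 bits.

12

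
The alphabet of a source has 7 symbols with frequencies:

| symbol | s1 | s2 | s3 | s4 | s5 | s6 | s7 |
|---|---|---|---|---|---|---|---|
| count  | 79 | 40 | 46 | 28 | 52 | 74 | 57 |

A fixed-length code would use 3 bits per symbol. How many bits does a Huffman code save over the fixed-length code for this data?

85

Fixed-length: 3 bits × 376 symbols = 1128 bits.
Huffman merges:
merge s4(28) and s2(40): 68
merge s3(46) and s5(52): 98
merge s7(57) and 68: 125
merge s6(74) and s1(79): 153
merge 98 and 125: 223
merge 153 and 223: 376
Huffman total = 68 + 98 + 125 + 153 + 223 + 376 = 1043 bits.
Saving = 1128 − 1043 = 85 bits.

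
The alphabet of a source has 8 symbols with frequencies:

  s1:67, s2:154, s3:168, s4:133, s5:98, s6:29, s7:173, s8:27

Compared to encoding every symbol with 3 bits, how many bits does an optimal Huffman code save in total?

Fixed-length: 3 bits × 849 symbols = 2547 bits.
Huffman merges:
combine s8(27), s6(29) → 56
combine 56, s1(67) → 123
combine s5(98), 123 → 221
combine s4(133), s2(154) → 287
combine s3(168), s7(173) → 341
combine 221, 287 → 508
combine 341, 508 → 849
Huffman total = 56 + 123 + 221 + 287 + 341 + 508 + 849 = 2385 bits.
Saving = 2547 − 2385 = 162 bits.

162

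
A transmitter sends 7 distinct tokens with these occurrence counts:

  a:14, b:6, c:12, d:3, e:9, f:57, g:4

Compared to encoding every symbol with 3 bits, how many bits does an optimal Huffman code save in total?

94

Fixed-length: 3 bits × 105 symbols = 315 bits.
Huffman merges:
merge d(3) and g(4): 7
merge b(6) and 7: 13
merge e(9) and c(12): 21
merge 13 and a(14): 27
merge 21 and 27: 48
merge 48 and f(57): 105
Huffman total = 7 + 13 + 21 + 27 + 48 + 105 = 221 bits.
Saving = 315 − 221 = 94 bits.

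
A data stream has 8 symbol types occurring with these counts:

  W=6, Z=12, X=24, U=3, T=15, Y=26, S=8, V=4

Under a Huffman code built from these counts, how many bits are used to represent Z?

3

Huffman merges, smallest pair first:
merge U(3) and V(4): 7
merge W(6) and 7: 13
merge S(8) and Z(12): 20
merge 13 and T(15): 28
merge 20 and X(24): 44
merge Y(26) and 28: 54
merge 44 and 54: 98
The subtree containing Z is merged 3 times, so code length = 3.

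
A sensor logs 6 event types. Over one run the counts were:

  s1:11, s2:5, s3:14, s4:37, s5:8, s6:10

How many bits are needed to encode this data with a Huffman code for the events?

Greedily combine the two least-frequent nodes:
merge s2(5) and s5(8): 13
merge s6(10) and s1(11): 21
merge 13 and s3(14): 27
merge 21 and 27: 48
merge s4(37) and 48: 85
Each symbol's bit-cost is frequency × depth; summing gives 194 bits (equivalently 13 + 21 + 27 + 48 + 85).

194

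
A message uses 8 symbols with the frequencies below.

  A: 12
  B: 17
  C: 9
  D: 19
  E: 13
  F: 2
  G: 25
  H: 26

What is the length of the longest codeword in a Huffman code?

Merge the two lowest-weight nodes at each step:
F(2) + C(9) → 11
11 + A(12) → 23
E(13) + B(17) → 30
D(19) + 23 → 42
G(25) + H(26) → 51
30 + 42 → 72
51 + 72 → 123
The first pair merged (F, C) ends up deepest, at depth 5.

5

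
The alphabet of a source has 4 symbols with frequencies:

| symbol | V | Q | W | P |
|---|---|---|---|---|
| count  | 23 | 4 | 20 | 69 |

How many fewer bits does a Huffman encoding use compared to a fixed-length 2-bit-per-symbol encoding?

45

Fixed-length: 2 bits × 116 symbols = 232 bits.
Huffman merges:
merge Q(4) and W(20): 24
merge V(23) and 24: 47
merge 47 and P(69): 116
Huffman total = 24 + 47 + 116 = 187 bits.
Saving = 232 − 187 = 45 bits.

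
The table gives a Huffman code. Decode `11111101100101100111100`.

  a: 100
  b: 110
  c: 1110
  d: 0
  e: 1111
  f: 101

ebbdfaedd

Read left to right; each codeword is recognised as soon as it completes (prefix code):
  1111→e | 110→b | 110→b | 0→d | 101→f | 100→a | 1111→e | 0→d | 0→d
Decoded message: ebbdfaedd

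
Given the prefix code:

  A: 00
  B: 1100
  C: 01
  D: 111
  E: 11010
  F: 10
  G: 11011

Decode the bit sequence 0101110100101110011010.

CCECCBE

Read left to right; each codeword is recognised as soon as it completes (prefix code):
  01→C | 01→C | 11010→E | 01→C | 01→C | 1100→B | 11010→E
Decoded message: CCECCBE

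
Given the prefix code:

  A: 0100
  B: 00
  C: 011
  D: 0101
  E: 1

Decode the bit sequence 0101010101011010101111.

Read left to right; each codeword is recognised as soon as it completes (prefix code):
  0101→D | 0101→D | 0101→D | 1→E | 0101→D | 011→C | 1→E | 1→E
Decoded message: DDDEDCEE

DDDEDCEE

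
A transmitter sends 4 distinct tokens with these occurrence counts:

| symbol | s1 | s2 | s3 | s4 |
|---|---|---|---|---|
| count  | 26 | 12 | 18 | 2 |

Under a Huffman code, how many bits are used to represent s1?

1

Huffman merges, smallest pair first:
combine s4(2), s2(12) → 14
combine 14, s3(18) → 32
combine s1(26), 32 → 58
s1 sits one level below the root: a 1-bit codeword.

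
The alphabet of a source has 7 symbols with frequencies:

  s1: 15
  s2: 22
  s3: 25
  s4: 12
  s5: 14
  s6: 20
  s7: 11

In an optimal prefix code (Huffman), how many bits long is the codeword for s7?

3

Repeatedly merge the two smallest:
merge s7(11) and s4(12): 23
merge s5(14) and s1(15): 29
merge s6(20) and s2(22): 42
merge 23 and s3(25): 48
merge 29 and 42: 71
merge 48 and 71: 119
The subtree containing s7 is merged 3 times, so code length = 3.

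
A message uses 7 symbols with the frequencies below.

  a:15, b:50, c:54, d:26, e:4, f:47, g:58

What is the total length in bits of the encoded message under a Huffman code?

Merge the two smallest weights repeatedly:
e(4) + a(15) → 19
19 + d(26) → 45
45 + f(47) → 92
b(50) + c(54) → 104
g(58) + 92 → 150
104 + 150 → 254
Each symbol's bit-cost is frequency × depth; summing gives 664 bits (equivalently 19 + 45 + 92 + 104 + 150 + 254).

664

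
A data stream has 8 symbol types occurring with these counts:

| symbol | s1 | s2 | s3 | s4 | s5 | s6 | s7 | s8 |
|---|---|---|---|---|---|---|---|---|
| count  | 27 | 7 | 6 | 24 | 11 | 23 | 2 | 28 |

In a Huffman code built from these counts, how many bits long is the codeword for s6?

3

Huffman merges, smallest pair first:
s7(2) + s3(6) → 8
s2(7) + 8 → 15
s5(11) + 15 → 26
s6(23) + s4(24) → 47
26 + s1(27) → 53
s8(28) + 47 → 75
53 + 75 → 128
s6 sits 3 levels below the root, so its codeword is 3 bits.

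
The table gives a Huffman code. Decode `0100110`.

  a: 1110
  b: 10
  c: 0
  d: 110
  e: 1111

cbcd

Read left to right; each codeword is recognised as soon as it completes (prefix code):
  0→c | 10→b | 0→c | 110→d
Decoded message: cbcd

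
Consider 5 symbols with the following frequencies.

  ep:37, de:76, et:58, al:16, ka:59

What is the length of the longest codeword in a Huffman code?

Merge the two lowest-weight nodes at each step:
al(16) + ep(37) → 53
53 + et(58) → 111
ka(59) + de(76) → 135
111 + 135 → 246
The first pair merged (al, ep) ends up deepest, at depth 3.

3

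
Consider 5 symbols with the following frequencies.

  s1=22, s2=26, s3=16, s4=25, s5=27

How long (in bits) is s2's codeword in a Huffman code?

2

Huffman merges, smallest pair first:
combine s3(16), s1(22) → 38
combine s4(25), s2(26) → 51
combine s5(27), 38 → 65
combine 51, 65 → 116
s2's leaf is at depth 2, giving a 2-bit codeword.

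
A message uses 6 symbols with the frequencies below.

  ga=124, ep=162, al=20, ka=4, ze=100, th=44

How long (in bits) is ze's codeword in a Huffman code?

Build the tree from the bottom:
merge ka(4) and al(20): 24
merge 24 and th(44): 68
merge 68 and ze(100): 168
merge ga(124) and ep(162): 286
merge 168 and 286: 454
The subtree containing ze is merged 2 times, so code length = 2.

2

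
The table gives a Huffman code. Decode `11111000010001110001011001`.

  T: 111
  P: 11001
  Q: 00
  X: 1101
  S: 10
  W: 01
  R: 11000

Read left to right; each codeword is recognised as soon as it completes (prefix code):
  111→T | 11000→R | 01→W | 00→Q | 01→W | 11000→R | 10→S | 11001→P
Decoded message: TRWQWRSP

TRWQWRSP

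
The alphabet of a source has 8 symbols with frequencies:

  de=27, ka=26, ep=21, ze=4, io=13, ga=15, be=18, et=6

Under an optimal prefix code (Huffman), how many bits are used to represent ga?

3

Repeatedly merge the two smallest:
merge ze(4) and et(6): 10
merge 10 and io(13): 23
merge ga(15) and be(18): 33
merge ep(21) and 23: 44
merge ka(26) and de(27): 53
merge 33 and 44: 77
merge 53 and 77: 130
The subtree containing ga is merged 3 times, so code length = 3.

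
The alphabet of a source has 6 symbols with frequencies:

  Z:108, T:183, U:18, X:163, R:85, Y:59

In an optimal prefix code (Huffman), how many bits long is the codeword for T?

2

Repeatedly merge the two smallest:
U(18) + Y(59) → 77
77 + R(85) → 162
Z(108) + 162 → 270
X(163) + T(183) → 346
270 + 346 → 616
T's leaf is at depth 2, giving a 2-bit codeword.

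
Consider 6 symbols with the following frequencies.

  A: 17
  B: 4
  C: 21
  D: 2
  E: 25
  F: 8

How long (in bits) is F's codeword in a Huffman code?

3

Build the tree from the bottom:
merge D(2) and B(4): 6
merge 6 and F(8): 14
merge 14 and A(17): 31
merge C(21) and E(25): 46
merge 31 and 46: 77
The subtree containing F is merged 3 times, so code length = 3.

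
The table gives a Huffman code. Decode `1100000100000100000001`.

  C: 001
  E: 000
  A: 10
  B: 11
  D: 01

BECECEED

Read left to right; each codeword is recognised as soon as it completes (prefix code):
  11→B | 000→E | 001→C | 000→E | 001→C | 000→E | 000→E | 01→D
Decoded message: BECECEED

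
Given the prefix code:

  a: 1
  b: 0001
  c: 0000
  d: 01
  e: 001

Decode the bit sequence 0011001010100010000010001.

eaeddbcdb

Read left to right; each codeword is recognised as soon as it completes (prefix code):
  001→e | 1→a | 001→e | 01→d | 01→d | 0001→b | 0000→c | 01→d | 0001→b
Decoded message: eaeddbcdb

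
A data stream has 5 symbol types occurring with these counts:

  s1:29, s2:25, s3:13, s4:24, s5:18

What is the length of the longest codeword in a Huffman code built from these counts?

Merge the two lowest-weight nodes at each step:
s3(13) + s5(18) → 31
s4(24) + s2(25) → 49
s1(29) + 31 → 60
49 + 60 → 109
The first pair merged (s3, s5) ends up deepest, at depth 3.

3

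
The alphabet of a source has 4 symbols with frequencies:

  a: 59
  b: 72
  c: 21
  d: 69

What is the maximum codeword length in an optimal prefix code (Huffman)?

Merge the two lowest-weight nodes at each step:
c(21) + a(59) → 80
d(69) + b(72) → 141
80 + 141 → 221
Maximum depth reached is 2.

2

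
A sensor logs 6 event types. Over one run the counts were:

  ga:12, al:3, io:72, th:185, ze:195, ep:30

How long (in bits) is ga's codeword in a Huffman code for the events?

5

Build the tree from the bottom:
combine al(3), ga(12) → 15
combine 15, ep(30) → 45
combine 45, io(72) → 117
combine 117, th(185) → 302
combine ze(195), 302 → 497
ga's leaf is at depth 5, giving a 5-bit codeword.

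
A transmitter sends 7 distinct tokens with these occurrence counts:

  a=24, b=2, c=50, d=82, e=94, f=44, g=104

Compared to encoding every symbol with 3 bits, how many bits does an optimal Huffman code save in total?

184

Fixed-length: 3 bits × 400 symbols = 1200 bits.
Huffman merges:
combine b(2), a(24) → 26
combine 26, f(44) → 70
combine c(50), 70 → 120
combine d(82), e(94) → 176
combine g(104), 120 → 224
combine 176, 224 → 400
Huffman total = 26 + 70 + 120 + 176 + 224 + 400 = 1016 bits.
Saving = 1200 − 1016 = 184 bits.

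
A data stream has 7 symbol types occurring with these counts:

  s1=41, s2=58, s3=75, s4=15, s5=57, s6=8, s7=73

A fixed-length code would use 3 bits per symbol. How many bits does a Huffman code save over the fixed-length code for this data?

Fixed-length: 3 bits × 327 symbols = 981 bits.
Huffman merges:
s6(8) + s4(15) → 23
23 + s1(41) → 64
s5(57) + s2(58) → 115
64 + s7(73) → 137
s3(75) + 115 → 190
137 + 190 → 327
Huffman total = 23 + 64 + 115 + 137 + 190 + 327 = 856 bits.
Saving = 981 − 856 = 125 bits.

125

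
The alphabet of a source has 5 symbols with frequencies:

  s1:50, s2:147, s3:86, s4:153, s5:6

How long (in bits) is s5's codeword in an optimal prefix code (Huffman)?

4

Huffman merges, smallest pair first:
s5(6) + s1(50) → 56
56 + s3(86) → 142
142 + s2(147) → 289
s4(153) + 289 → 442
s5's leaf is at depth 4, giving a 4-bit codeword.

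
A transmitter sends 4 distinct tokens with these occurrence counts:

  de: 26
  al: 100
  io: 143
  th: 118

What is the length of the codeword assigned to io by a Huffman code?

1

Repeatedly merge the two smallest:
combine de(26), al(100) → 126
combine th(118), 126 → 244
combine io(143), 244 → 387
io sits one level below the root: a 1-bit codeword.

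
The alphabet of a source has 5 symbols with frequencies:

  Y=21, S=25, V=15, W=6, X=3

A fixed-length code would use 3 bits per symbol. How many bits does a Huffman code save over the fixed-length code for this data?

62

Fixed-length: 3 bits × 70 symbols = 210 bits.
Huffman merges:
X(3) + W(6) → 9
9 + V(15) → 24
Y(21) + 24 → 45
S(25) + 45 → 70
Huffman total = 9 + 24 + 45 + 70 = 148 bits.
Saving = 210 − 148 = 62 bits.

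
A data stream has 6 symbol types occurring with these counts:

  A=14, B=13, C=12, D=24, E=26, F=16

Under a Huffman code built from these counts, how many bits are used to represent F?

3

Build the tree from the bottom:
merge C(12) and B(13): 25
merge A(14) and F(16): 30
merge D(24) and 25: 49
merge E(26) and 30: 56
merge 49 and 56: 105
F's leaf is at depth 3, giving a 3-bit codeword.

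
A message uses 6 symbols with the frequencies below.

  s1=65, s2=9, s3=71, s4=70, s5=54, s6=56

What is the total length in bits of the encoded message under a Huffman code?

Merge the two smallest weights repeatedly:
s2(9) + s5(54) → 63
s6(56) + 63 → 119
s1(65) + s4(70) → 135
s3(71) + 119 → 190
135 + 190 → 325
Each symbol's bit-cost is frequency × depth; summing gives 832 bits (equivalently 63 + 119 + 135 + 190 + 325).

832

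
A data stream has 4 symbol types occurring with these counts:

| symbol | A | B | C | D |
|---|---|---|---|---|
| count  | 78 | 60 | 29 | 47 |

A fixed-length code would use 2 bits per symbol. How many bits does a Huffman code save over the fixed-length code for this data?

Fixed-length: 2 bits × 214 symbols = 428 bits.
Huffman merges:
merge C(29) and D(47): 76
merge B(60) and 76: 136
merge A(78) and 136: 214
Huffman total = 76 + 136 + 214 = 426 bits.
Saving = 428 − 426 = 2 bits.

2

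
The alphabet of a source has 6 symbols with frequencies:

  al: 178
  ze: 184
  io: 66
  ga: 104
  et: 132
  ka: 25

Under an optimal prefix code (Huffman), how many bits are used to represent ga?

3

Huffman merges, smallest pair first:
merge ka(25) and io(66): 91
merge 91 and ga(104): 195
merge et(132) and al(178): 310
merge ze(184) and 195: 379
merge 310 and 379: 689
ga's leaf is at depth 3, giving a 3-bit codeword.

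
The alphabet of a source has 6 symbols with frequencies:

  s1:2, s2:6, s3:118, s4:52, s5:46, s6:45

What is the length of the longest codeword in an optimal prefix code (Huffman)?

Merge the two lowest-weight nodes at each step:
merge s1(2) and s2(6): 8
merge 8 and s6(45): 53
merge s5(46) and s4(52): 98
merge 53 and 98: 151
merge s3(118) and 151: 269
The first pair merged (s1, s2) ends up deepest, at depth 4.

4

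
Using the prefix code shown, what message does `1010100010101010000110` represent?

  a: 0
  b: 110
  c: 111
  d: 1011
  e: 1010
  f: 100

Read left to right; each codeword is recognised as soon as it completes (prefix code):
  1010→e | 100→f | 0→a | 1010→e | 1010→e | 0→a | 0→a | 0→a | 110→b
Decoded message: efaeeaaab

efaeeaaab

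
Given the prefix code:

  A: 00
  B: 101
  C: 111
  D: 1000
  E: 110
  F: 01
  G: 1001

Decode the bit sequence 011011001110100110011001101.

FBGEGGGB

Read left to right; each codeword is recognised as soon as it completes (prefix code):
  01→F | 101→B | 1001→G | 110→E | 1001→G | 1001→G | 1001→G | 101→B
Decoded message: FBGEGGGB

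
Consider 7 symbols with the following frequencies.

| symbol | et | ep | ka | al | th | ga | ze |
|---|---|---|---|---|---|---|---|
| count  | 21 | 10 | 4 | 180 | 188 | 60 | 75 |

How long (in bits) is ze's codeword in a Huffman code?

Repeatedly merge the two smallest:
merge ka(4) and ep(10): 14
merge 14 and et(21): 35
merge 35 and ga(60): 95
merge ze(75) and 95: 170
merge 170 and al(180): 350
merge th(188) and 350: 538
ze's leaf is at depth 3, giving a 3-bit codeword.

3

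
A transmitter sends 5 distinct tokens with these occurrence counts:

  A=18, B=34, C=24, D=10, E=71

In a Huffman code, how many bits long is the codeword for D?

Repeatedly merge the two smallest:
merge D(10) and A(18): 28
merge C(24) and 28: 52
merge B(34) and 52: 86
merge E(71) and 86: 157
D's leaf is at depth 4, giving a 4-bit codeword.

4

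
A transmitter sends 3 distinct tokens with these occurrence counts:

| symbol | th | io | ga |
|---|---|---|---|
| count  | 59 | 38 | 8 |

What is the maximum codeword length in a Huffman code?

2

Merge the two lowest-weight nodes at each step:
merge ga(8) and io(38): 46
merge 46 and th(59): 105
Maximum depth reached is 2.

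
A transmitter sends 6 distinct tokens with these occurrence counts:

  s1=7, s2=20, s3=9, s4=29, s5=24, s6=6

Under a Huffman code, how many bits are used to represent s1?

4

Huffman merges, smallest pair first:
s6(6) + s1(7) → 13
s3(9) + 13 → 22
s2(20) + 22 → 42
s5(24) + s4(29) → 53
42 + 53 → 95
s1's leaf is at depth 4, giving a 4-bit codeword.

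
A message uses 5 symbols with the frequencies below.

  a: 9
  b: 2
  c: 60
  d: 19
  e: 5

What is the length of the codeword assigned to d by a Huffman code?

Build the tree from the bottom:
combine b(2), e(5) → 7
combine 7, a(9) → 16
combine 16, d(19) → 35
combine 35, c(60) → 95
The subtree containing d is merged 2 times, so code length = 2.

2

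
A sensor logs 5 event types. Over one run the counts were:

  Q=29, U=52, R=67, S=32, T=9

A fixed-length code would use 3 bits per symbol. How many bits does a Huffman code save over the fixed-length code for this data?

151

Fixed-length: 3 bits × 189 symbols = 567 bits.
Huffman merges:
T(9) + Q(29) → 38
S(32) + 38 → 70
U(52) + R(67) → 119
70 + 119 → 189
Huffman total = 38 + 70 + 119 + 189 = 416 bits.
Saving = 567 − 416 = 151 bits.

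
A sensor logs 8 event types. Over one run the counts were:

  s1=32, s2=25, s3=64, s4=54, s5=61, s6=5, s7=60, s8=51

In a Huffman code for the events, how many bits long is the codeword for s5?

Build the tree from the bottom:
s6(5) + s2(25) → 30
30 + s1(32) → 62
s8(51) + s4(54) → 105
s7(60) + s5(61) → 121
62 + s3(64) → 126
105 + 121 → 226
126 + 226 → 352
The subtree containing s5 is merged 3 times, so code length = 3.

3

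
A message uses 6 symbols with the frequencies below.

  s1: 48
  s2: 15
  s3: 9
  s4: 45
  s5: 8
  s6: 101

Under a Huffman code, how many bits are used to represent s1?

2

Repeatedly merge the two smallest:
combine s5(8), s3(9) → 17
combine s2(15), 17 → 32
combine 32, s4(45) → 77
combine s1(48), 77 → 125
combine s6(101), 125 → 226
s1's leaf is at depth 2, giving a 2-bit codeword.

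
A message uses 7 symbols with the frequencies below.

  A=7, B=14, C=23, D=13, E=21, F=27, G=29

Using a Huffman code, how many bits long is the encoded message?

Merge the two smallest weights repeatedly:
merge A(7) and D(13): 20
merge B(14) and 20: 34
merge E(21) and C(23): 44
merge F(27) and G(29): 56
merge 34 and 44: 78
merge 56 and 78: 134
Each symbol's bit-cost is frequency × depth; summing gives 366 bits (equivalently 20 + 34 + 44 + 56 + 78 + 134).

366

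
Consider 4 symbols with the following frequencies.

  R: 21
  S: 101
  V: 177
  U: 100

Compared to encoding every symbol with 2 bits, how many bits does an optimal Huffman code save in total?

56

Fixed-length: 2 bits × 399 symbols = 798 bits.
Huffman merges:
combine R(21), U(100) → 121
combine S(101), 121 → 222
combine V(177), 222 → 399
Huffman total = 121 + 222 + 399 = 742 bits.
Saving = 798 − 742 = 56 bits.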